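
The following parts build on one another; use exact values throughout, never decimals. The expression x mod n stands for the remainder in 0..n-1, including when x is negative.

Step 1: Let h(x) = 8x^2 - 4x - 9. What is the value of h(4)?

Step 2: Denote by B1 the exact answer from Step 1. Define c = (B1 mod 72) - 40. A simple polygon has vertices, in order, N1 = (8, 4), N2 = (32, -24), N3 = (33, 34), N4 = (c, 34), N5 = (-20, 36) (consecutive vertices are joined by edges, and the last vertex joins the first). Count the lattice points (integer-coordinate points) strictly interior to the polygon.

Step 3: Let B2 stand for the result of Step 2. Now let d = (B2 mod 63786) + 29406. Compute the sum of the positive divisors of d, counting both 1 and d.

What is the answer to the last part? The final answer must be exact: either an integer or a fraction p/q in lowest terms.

30870

Step 1: 8*(4)^2 - 4*(4)^1 - 9 = (128) + (-16) + (-9) = 103; answer 103
Step 2: B1 = 103; c = -9; cross terms: (8*-24 - 32*4)=-320, (32*34 - 33*-24)=1880, (33*34 - -9*34)=1428, (-9*36 - -20*34)=356, (-20*4 - 8*36)=-368; twice the area = |2976| = 2976; area = 1488; boundary points = 4 + 1 + 42 + 1 + 4 = 52; strictly interior points = area - boundary/2 + 1 = 1463; answer 1463
Step 3: B2 = 1463; d = 30869; 30869 is prime, so its only divisors are 1 and 30869; sigma = 1 + 30869 = 30870; answer 30870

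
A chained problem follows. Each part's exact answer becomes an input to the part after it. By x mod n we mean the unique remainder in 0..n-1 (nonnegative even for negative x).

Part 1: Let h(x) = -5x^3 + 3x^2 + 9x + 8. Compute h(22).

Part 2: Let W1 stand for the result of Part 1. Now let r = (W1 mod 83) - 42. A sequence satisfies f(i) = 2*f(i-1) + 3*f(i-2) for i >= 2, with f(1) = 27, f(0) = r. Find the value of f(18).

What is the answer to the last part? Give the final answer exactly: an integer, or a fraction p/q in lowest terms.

2808798540

Part 1: -5*(22)^3 + 3*(22)^2 + 9*(22)^1 + 8 = (-53240) + (1452) + (198) + (8) = -51582; answer -51582
Part 2: W1 = -51582; r = 2; f(2) = 2*(27) + 3*(2) = 60; iterating: f(2)=60, f(3)=201, f(4)=582, f(5)=1767, f(6)=5280, f(7)=15861, f(8)=47562, f(9)=142707, f(10)=428100, f(11)=1284321, f(12)=3852942, f(13)=11558847, f(14)=34676520, f(15)=104029581, f(16)=312088722, f(17)=936266187, f(18)=2808798540; answer 2808798540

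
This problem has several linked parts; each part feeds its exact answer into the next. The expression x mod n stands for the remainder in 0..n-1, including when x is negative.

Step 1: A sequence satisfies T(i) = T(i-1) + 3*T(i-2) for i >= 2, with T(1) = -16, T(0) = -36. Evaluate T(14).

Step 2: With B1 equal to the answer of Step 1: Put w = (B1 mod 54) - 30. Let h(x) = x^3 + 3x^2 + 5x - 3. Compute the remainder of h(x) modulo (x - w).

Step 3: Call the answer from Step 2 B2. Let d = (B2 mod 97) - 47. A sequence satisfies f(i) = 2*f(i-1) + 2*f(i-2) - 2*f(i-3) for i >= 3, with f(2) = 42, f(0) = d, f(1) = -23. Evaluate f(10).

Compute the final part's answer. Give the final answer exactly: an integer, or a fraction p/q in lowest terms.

Step 1: T(2) = 1*(-16) + 3*(-36) = -124; iterating: T(2)=-124, T(3)=-172, T(4)=-544, T(5)=-1060, T(6)=-2692, T(7)=-5872, T(8)=-13948, T(9)=-31564, T(10)=-73408, T(11)=-168100, T(12)=-388324, T(13)=-892624, T(14)=-2057596; answer -2057596
Step 2: B1 = -2057596; w = -10; remainder = value at the root: 1*(-10)^3 + 3*(-10)^2 + 5*(-10)^1 - 3 = (-1000) + (300) + (-50) + (-3) = -753; answer -753
Step 3: B2 = -753; d = -24; f(3) = 2*(42) + 2*(-23) - 2*(-24) = 86; iterating: f(3)=86, f(4)=302, f(5)=692, f(6)=1816, f(7)=4412, f(8)=11072, f(9)=27336, f(10)=67992; answer 67992

67992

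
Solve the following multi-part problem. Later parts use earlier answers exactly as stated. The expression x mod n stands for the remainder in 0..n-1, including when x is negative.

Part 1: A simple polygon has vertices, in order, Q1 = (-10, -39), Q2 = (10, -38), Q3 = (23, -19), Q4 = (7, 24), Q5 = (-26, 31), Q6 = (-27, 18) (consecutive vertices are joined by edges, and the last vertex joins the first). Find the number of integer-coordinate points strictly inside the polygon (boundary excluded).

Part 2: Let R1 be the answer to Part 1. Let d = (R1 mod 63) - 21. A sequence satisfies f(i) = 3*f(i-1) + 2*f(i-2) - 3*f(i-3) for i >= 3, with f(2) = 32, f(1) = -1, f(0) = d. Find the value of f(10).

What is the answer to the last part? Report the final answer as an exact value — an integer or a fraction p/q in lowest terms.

Part 1: cross terms: (-10*-38 - 10*-39)=770, (10*-19 - 23*-38)=684, (23*24 - 7*-19)=685, (7*31 - -26*24)=841, (-26*18 - -27*31)=369, (-27*-39 - -10*18)=1233; twice the area = |4582| = 4582; area = 2291; boundary points = 1 + 1 + 1 + 1 + 1 + 1 = 6; strictly interior points = area - boundary/2 + 1 = 2289; answer 2289
Part 2: R1 = 2289; d = 0; f(3) = 3*(32) + 2*(-1) - 3*(0) = 94; iterating: f(3)=94, f(4)=349, f(5)=1139, f(6)=3833, f(7)=12730, f(8)=42439, f(9)=141278, f(10)=470522; answer 470522

470522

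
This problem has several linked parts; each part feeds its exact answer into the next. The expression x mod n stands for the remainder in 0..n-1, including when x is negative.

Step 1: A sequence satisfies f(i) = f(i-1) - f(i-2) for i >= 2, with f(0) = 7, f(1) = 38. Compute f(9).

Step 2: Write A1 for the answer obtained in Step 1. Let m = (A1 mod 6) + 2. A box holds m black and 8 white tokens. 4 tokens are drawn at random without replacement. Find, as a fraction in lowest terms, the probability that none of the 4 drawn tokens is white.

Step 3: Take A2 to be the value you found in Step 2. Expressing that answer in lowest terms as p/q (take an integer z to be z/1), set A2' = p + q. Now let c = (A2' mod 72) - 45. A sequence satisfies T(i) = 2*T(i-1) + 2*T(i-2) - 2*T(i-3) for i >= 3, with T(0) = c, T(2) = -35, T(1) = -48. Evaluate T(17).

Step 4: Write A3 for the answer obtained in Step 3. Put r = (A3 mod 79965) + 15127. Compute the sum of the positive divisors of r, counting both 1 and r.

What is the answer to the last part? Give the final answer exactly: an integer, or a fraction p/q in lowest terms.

45360

Step 1: f(2) = 1*(38) - 1*(7) = 31; iterating: f(2)=31, f(3)=-7, f(4)=-38, f(5)=-31, f(6)=7, f(7)=38, f(8)=31, f(9)=-7; answer -7
Step 2: A1 = -7; m = 7; total draws C(15,4) = 1365; favorable C(7,4) = 35; P = 1/39; answer 1/39
Step 3: A2 = 1/39; threaded value p + q = 40; c = -5; T(3) = 2*(-35) + 2*(-48) - 2*(-5) = -156; iterating: T(3)=-156, T(4)=-286, T(5)=-814, T(6)=-1888, T(7)=-4832, T(8)=-11812, T(9)=-29512, T(10)=-72984, T(11)=-181368, T(12)=-449680, T(13)=-1116128, T(14)=-2768880, T(15)=-6870656, T(16)=-17046816, T(17)=-42297184; answer -42297184
Step 4: A3 = -42297184; r = 19428; 19428 = 2^2 * 3 * 1619; sigma = (1 + 2 + 4) * (1 + 3) * (1 + 1619) = 7 * 4 * 1620 = 45360; answer 45360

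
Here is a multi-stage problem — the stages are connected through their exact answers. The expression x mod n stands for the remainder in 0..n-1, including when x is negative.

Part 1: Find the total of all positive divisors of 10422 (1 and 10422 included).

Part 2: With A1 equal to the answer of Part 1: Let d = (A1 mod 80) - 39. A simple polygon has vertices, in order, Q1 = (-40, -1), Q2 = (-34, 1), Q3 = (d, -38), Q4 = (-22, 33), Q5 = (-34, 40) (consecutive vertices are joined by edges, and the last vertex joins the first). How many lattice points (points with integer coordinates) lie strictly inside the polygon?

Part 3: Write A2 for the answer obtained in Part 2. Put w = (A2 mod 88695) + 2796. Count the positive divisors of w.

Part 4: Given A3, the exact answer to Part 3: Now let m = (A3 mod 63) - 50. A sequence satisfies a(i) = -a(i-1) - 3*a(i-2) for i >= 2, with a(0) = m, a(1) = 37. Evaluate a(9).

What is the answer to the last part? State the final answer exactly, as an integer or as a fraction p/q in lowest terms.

Part 1: 10422 = 2 * 3^3 * 193; sigma = (1 + 2) * (1 + 3 + 9 + 27) * (1 + 193) = 3 * 40 * 194 = 23280; answer 23280
Part 2: A1 = 23280; d = -39; cross terms: (-40*1 - -34*-1)=-74, (-34*-38 - -39*1)=1331, (-39*33 - -22*-38)=-2123, (-22*40 - -34*33)=242, (-34*-1 - -40*40)=1634; twice the area = |1010| = 1010; area = 505; boundary points = 2 + 1 + 1 + 1 + 1 = 6; strictly interior points = area - boundary/2 + 1 = 503; answer 503
Part 3: A2 = 503; w = 3299; 3299 is prime, so its only divisors are 1 and 3299; count = 2; answer 2
Part 4: A3 = 2; m = -48; a(2) = -1*(37) - 3*(-48) = 107; iterating: a(2)=107, a(3)=-218, a(4)=-103, a(5)=757, a(6)=-448, a(7)=-1823, a(8)=3167, a(9)=2302; answer 2302

2302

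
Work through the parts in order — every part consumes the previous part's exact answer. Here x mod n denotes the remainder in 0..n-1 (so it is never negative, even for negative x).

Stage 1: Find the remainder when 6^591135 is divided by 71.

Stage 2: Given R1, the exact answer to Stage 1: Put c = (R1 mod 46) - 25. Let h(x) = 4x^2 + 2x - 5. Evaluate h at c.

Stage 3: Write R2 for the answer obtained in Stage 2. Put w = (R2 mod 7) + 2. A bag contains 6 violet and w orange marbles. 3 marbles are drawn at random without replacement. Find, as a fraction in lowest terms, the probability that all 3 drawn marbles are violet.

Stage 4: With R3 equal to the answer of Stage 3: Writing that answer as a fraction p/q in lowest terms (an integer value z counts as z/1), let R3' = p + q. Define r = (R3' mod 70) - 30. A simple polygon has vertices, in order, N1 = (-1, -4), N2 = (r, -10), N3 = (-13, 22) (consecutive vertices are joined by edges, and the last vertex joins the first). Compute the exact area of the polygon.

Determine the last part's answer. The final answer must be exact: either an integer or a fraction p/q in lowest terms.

Stage 1: squarings mod 71: 6^1=6, 6^2=36, 6^4=18, 6^8=40, 6^16=38, 6^32=24, 6^64=8, 6^128=64, 6^256=49, 6^512=58, 6^1024=27, 6^2048=19, 6^4096=6, 6^8192=36, 6^16384=18, 6^32768=40, 6^65536=38, 6^131072=24, 6^262144=8, 6^524288=64; 6^591135 = 6^1 * 6^2 * 6^4 * 6^8 * 6^16 * 6^256 * 6^1024 * 6^65536 * 6^524288 = 45 (mod 71); answer 45
Stage 2: R1 = 45; c = 20; 4*(20)^2 + 2*(20)^1 - 5 = (1600) + (40) + (-5) = 1635; answer 1635
Stage 3: R2 = 1635; w = 6; total draws C(12,3) = 220; favorable C(6,3) = 20; P = 1/11; answer 1/11
Stage 4: R3 = 1/11; threaded value p + q = 12; r = -18; cross terms: (-1*-10 - -18*-4)=-62, (-18*22 - -13*-10)=-526, (-13*-4 - -1*22)=74; twice the area = |-514| = 514; area = 257; answer 257

257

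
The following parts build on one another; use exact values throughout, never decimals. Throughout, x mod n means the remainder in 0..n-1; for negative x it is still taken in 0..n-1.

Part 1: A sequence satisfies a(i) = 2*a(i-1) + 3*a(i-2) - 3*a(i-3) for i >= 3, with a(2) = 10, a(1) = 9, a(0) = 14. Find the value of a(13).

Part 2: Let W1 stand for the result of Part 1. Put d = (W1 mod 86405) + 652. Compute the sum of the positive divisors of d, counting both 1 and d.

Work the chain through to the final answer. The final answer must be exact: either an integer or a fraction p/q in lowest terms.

Part 1: a(3) = 2*(10) + 3*(9) - 3*(14) = 5; iterating: a(3)=5, a(4)=13, a(5)=11, a(6)=46, a(7)=86, a(8)=277, a(9)=674, a(10)=1921, a(11)=5033, a(12)=13807, a(13)=36950; answer 36950
Part 2: W1 = 36950; d = 37602; 37602 = 2 * 3^2 * 2089; sigma = (1 + 2) * (1 + 3 + 9) * (1 + 2089) = 3 * 13 * 2090 = 81510; answer 81510

81510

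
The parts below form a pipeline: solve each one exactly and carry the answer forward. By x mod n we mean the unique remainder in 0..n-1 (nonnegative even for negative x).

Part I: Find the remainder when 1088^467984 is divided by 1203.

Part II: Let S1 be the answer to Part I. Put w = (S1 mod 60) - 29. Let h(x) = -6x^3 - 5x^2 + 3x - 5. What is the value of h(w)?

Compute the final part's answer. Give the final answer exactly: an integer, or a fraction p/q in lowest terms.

12293

Part I: squarings mod 1203: 1088^1=1088, 1088^2=1195, 1088^4=64, 1088^8=487, 1088^16=178, 1088^32=406, 1088^64=25, 1088^128=625, 1088^256=853, 1088^512=997, 1088^1024=331, 1088^2048=88, 1088^4096=526, 1088^8192=1189, 1088^16384=196, 1088^32768=1123, 1088^65536=385, 1088^131072=256, 1088^262144=574; 1088^467984 = 1088^16 * 1088^1024 * 1088^8192 * 1088^65536 * 1088^131072 * 1088^262144 = 196 (mod 1203); answer 196
Part II: S1 = 196; w = -13; -6*(-13)^3 - 5*(-13)^2 + 3*(-13)^1 - 5 = (13182) + (-845) + (-39) + (-5) = 12293; answer 12293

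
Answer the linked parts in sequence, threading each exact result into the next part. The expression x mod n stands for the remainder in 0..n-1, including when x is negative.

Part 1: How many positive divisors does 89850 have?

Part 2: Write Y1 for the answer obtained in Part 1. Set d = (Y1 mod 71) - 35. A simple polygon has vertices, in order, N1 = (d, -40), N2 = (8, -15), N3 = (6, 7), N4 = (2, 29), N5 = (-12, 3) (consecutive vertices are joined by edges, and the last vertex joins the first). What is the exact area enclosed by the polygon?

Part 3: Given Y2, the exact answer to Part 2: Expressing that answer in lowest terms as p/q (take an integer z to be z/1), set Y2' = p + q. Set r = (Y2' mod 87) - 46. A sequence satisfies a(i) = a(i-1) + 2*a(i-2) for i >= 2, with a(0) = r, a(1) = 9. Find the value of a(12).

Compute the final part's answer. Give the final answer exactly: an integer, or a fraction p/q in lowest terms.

Part 1: 89850 = 2 * 3 * 5^2 * 599; number of divisors = (1+1) * (1+1) * (2+1) * (1+1) = 24; answer 24
Part 2: Y1 = 24; d = -11; cross terms: (-11*-15 - 8*-40)=485, (8*7 - 6*-15)=146, (6*29 - 2*7)=160, (2*3 - -12*29)=354, (-12*-40 - -11*3)=513; twice the area = |1658| = 1658; area = 829; answer 829
Part 3: Y2 = 829; threaded value p + q = 830; r = 1; a(2) = 1*(9) + 2*(1) = 11; iterating: a(2)=11, a(3)=29, a(4)=51, a(5)=109, a(6)=211, a(7)=429, a(8)=851, a(9)=1709, a(10)=3411, a(11)=6829, a(12)=13651; answer 13651

13651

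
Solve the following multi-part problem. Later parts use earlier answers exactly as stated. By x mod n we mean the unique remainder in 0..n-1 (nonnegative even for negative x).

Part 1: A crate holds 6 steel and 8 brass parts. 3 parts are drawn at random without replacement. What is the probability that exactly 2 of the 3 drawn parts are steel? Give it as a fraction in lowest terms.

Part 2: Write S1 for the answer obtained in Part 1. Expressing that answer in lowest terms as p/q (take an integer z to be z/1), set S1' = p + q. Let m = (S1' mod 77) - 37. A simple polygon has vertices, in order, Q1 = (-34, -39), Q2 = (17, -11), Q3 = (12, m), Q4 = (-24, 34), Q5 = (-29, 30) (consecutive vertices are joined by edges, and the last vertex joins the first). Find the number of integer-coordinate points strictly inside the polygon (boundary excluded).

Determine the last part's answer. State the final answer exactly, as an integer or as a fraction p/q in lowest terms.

2135

Part 1: total draws C(14,3) = 364; favorable C(6,2)*C(8,1) = 120; P = 30/91; answer 30/91
Part 2: S1 = 30/91; threaded value p + q = 121; m = 7; cross terms: (-34*-11 - 17*-39)=1037, (17*7 - 12*-11)=251, (12*34 - -24*7)=576, (-24*30 - -29*34)=266, (-29*-39 - -34*30)=2151; twice the area = |4281| = 4281; area = 4281/2; boundary points = 1 + 1 + 9 + 1 + 1 = 13; strictly interior points = area - boundary/2 + 1 = 2135; answer 2135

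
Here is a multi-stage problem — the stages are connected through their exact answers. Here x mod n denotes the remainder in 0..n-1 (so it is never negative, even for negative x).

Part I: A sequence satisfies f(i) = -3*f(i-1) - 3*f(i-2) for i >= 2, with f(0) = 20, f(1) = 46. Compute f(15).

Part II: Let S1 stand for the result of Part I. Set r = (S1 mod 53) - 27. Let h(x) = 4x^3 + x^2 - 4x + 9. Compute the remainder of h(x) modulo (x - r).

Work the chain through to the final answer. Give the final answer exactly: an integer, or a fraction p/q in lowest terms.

Part I: f(2) = -3*(46) - 3*(20) = -198; iterating: f(2)=-198, f(3)=456, f(4)=-774, f(5)=954, f(6)=-540, f(7)=-1242, f(8)=5346, f(9)=-12312, f(10)=20898, f(11)=-25758, f(12)=14580, f(13)=33534, f(14)=-144342, f(15)=332424; answer 332424
Part II: S1 = 332424; r = -19; remainder = value at the root: 4*(-19)^3 + 1*(-19)^2 - 4*(-19)^1 + 9 = (-27436) + (361) + (76) + (9) = -26990; answer -26990

-26990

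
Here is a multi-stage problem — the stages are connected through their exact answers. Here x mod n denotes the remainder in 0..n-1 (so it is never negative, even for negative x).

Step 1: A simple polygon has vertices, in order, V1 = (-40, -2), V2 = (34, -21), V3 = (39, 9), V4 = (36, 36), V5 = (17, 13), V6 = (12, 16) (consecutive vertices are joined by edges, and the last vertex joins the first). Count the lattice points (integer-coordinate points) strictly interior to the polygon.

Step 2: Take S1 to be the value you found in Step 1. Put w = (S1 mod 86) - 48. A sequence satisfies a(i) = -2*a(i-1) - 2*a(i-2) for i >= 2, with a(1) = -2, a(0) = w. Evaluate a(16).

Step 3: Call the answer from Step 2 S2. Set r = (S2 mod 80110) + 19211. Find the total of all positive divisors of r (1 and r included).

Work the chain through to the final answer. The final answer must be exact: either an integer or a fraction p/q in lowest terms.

131424

Step 1: cross terms: (-40*-21 - 34*-2)=908, (34*9 - 39*-21)=1125, (39*36 - 36*9)=1080, (36*13 - 17*36)=-144, (17*16 - 12*13)=116, (12*-2 - -40*16)=616; twice the area = |3701| = 3701; area = 3701/2; boundary points = 1 + 5 + 3 + 1 + 1 + 2 = 13; strictly interior points = area - boundary/2 + 1 = 1845; answer 1845
Step 2: S1 = 1845; w = -9; a(2) = -2*(-2) - 2*(-9) = 22; iterating: a(2)=22, a(3)=-40, a(4)=36, a(5)=8, a(6)=-88, a(7)=160, a(8)=-144, a(9)=-32, a(10)=352, a(11)=-640, a(12)=576, a(13)=128, a(14)=-1408, a(15)=2560, a(16)=-2304; answer -2304
Step 3: S2 = -2304; r = 97017; 97017 = 3 * 73 * 443; sigma = (1 + 3) * (1 + 73) * (1 + 443) = 4 * 74 * 444 = 131424; answer 131424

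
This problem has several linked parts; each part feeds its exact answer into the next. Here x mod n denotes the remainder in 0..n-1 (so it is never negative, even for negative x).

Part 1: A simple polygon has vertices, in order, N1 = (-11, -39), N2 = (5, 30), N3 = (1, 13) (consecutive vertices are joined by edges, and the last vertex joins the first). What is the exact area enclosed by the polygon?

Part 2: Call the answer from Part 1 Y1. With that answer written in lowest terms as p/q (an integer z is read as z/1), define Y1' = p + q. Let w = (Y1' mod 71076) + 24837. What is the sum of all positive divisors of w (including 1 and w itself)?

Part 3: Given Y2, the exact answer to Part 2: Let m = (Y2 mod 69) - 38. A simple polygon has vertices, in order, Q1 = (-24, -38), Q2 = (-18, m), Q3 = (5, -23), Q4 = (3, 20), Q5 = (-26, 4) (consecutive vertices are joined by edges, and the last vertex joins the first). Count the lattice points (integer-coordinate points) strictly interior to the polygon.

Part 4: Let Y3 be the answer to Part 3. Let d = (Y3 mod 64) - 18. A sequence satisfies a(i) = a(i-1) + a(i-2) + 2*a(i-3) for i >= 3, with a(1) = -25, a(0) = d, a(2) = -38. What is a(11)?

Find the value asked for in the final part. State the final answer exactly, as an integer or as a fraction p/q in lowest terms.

Part 1: cross terms: (-11*30 - 5*-39)=-135, (5*13 - 1*30)=35, (1*-39 - -11*13)=104; twice the area = |4| = 4; area = 2; answer 2
Part 2: Y1 = 2; threaded value p + q = 3; w = 24840; 24840 = 2^3 * 3^3 * 5 * 23; sigma = (1 + 2 + 4 + 8) * (1 + 3 + 9 + 27) * (1 + 5) * (1 + 23) = 15 * 40 * 6 * 24 = 86400; answer 86400
Part 3: Y2 = 86400; m = -26; cross terms: (-24*-26 - -18*-38)=-60, (-18*-23 - 5*-26)=544, (5*20 - 3*-23)=169, (3*4 - -26*20)=532, (-26*-38 - -24*4)=1084; twice the area = |2269| = 2269; area = 2269/2; boundary points = 6 + 1 + 1 + 1 + 2 = 11; strictly interior points = area - boundary/2 + 1 = 1130; answer 1130
Part 4: Y3 = 1130; d = 24; a(3) = 1*(-38) + 1*(-25) + 2*(24) = -15; iterating: a(3)=-15, a(4)=-103, a(5)=-194, a(6)=-327, a(7)=-727, a(8)=-1442, a(9)=-2823, a(10)=-5719, a(11)=-11426; answer -11426

-11426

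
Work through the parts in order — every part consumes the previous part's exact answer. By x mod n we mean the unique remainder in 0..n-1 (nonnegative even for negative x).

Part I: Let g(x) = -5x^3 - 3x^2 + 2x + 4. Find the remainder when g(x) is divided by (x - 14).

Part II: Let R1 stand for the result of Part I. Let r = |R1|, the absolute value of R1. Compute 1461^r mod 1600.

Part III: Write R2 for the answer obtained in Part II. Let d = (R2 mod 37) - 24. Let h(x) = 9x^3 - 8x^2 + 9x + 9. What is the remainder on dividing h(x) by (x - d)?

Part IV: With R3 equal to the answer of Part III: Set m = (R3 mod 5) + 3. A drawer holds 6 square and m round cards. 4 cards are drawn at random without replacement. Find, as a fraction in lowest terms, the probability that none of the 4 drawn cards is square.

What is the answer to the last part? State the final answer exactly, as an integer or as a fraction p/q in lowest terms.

1/66

Part I: remainder = value at the root: -5*(14)^3 - 3*(14)^2 + 2*(14)^1 + 4 = (-13720) + (-588) + (28) + (4) = -14276; answer -14276
Part II: R1 = -14276; r = 14276; squarings mod 1600: 1461^1=1461, 1461^2=121, 1461^4=241, 1461^8=481, 1461^16=961, 1461^32=321, 1461^64=641, 1461^128=1281, 1461^256=961, 1461^512=321, 1461^1024=641, 1461^2048=1281, 1461^4096=961, 1461^8192=321; 1461^14276 = 1461^4 * 1461^64 * 1461^128 * 1461^256 * 1461^512 * 1461^1024 * 1461^4096 * 1461^8192 = 561 (mod 1600); answer 561
Part III: R2 = 561; d = -18; remainder = value at the root: 9*(-18)^3 - 8*(-18)^2 + 9*(-18)^1 + 9 = (-52488) + (-2592) + (-162) + (9) = -55233; answer -55233
Part IV: R3 = -55233; m = 5; total draws C(11,4) = 330; favorable C(5,4) = 5; P = 1/66; answer 1/66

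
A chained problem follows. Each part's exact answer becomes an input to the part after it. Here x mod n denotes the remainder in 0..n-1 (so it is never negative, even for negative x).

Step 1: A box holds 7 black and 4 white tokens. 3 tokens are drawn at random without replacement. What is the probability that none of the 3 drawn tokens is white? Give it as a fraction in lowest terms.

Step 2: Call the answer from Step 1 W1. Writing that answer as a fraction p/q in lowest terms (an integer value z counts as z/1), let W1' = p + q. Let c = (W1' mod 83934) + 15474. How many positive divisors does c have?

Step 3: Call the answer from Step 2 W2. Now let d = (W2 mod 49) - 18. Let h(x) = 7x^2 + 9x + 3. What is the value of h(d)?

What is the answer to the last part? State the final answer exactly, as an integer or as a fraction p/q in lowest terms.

1249

Step 1: total draws C(11,3) = 165; favorable C(7,3) = 35; P = 7/33; answer 7/33
Step 2: W1 = 7/33; threaded value p + q = 40; c = 15514; 15514 = 2 * 7757; number of divisors = (1+1) * (1+1) = 4; answer 4
Step 3: W2 = 4; d = -14; 7*(-14)^2 + 9*(-14)^1 + 3 = (1372) + (-126) + (3) = 1249; answer 1249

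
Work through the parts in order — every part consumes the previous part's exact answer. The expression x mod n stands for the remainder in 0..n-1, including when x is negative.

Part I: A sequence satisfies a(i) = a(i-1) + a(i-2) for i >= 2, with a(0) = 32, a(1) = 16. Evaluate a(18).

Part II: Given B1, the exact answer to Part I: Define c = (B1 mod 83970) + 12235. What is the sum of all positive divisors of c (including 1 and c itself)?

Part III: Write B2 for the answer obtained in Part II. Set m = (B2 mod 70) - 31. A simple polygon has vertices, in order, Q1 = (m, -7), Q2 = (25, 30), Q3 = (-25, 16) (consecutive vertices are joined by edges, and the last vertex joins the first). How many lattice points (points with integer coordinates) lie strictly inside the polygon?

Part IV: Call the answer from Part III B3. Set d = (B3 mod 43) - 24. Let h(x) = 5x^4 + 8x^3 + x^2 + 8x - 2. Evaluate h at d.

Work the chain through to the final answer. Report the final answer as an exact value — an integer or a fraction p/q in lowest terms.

Part I: a(2) = 1*(16) + 1*(32) = 48; iterating: a(2)=48, a(3)=64, a(4)=112, a(5)=176, a(6)=288, a(7)=464, a(8)=752, a(9)=1216, a(10)=1968, a(11)=3184, a(12)=5152, a(13)=8336, a(14)=13488, a(15)=21824, a(16)=35312, a(17)=57136, a(18)=92448; answer 92448
Part II: B1 = 92448; c = 20713; 20713 = 7 * 11 * 269; sigma = (1 + 7) * (1 + 11) * (1 + 269) = 8 * 12 * 270 = 25920; answer 25920
Part III: B2 = 25920; m = -11; cross terms: (-11*30 - 25*-7)=-155, (25*16 - -25*30)=1150, (-25*-7 - -11*16)=351; twice the area = |1346| = 1346; area = 673; boundary points = 1 + 2 + 1 = 4; strictly interior points = area - boundary/2 + 1 = 672; answer 672
Part IV: B3 = 672; d = 3; 5*(3)^4 + 8*(3)^3 + 1*(3)^2 + 8*(3)^1 - 2 = (405) + (216) + (9) + (24) + (-2) = 652; answer 652

652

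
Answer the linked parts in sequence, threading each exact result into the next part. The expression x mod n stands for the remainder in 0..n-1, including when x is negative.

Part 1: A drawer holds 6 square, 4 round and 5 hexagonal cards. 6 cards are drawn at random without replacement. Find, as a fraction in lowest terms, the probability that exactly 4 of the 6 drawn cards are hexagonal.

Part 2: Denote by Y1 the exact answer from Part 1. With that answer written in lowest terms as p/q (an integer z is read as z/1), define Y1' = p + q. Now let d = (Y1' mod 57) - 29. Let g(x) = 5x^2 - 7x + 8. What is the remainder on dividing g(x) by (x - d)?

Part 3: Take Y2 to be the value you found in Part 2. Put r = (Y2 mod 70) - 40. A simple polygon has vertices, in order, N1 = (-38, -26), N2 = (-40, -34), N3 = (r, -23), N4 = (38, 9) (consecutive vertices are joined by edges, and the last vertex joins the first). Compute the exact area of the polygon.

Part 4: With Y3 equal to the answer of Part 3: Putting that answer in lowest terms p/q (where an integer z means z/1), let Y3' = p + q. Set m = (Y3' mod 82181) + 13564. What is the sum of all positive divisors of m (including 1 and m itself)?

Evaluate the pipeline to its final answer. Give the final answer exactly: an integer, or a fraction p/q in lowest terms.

16704

Part 1: total draws C(15,6) = 5005; favorable C(5,4)*C(10,2) = 225; P = 45/1001; answer 45/1001
Part 2: Y1 = 45/1001; threaded value p + q = 1046; d = -9; remainder = value at the root: 5*(-9)^2 - 7*(-9)^1 + 8 = (405) + (63) + (8) = 476; answer 476
Part 3: Y2 = 476; r = 16; cross terms: (-38*-34 - -40*-26)=252, (-40*-23 - 16*-34)=1464, (16*9 - 38*-23)=1018, (38*-26 - -38*9)=-646; twice the area = |2088| = 2088; area = 1044; answer 1044
Part 4: Y3 = 1044; threaded value p + q = 1045; m = 14609; 14609 = 7 * 2087; sigma = (1 + 7) * (1 + 2087) = 8 * 2088 = 16704; answer 16704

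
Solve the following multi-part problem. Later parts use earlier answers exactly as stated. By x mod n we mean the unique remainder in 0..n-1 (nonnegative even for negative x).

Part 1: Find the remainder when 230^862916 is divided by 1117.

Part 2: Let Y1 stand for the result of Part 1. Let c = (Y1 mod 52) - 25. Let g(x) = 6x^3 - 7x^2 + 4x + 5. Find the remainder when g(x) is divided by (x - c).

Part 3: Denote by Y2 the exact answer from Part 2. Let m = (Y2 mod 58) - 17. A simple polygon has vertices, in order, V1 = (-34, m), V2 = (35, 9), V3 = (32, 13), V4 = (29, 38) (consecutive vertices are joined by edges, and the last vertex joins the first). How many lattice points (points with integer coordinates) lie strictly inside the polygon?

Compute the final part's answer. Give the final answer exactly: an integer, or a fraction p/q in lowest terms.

904

Part 1: squarings mod 1117: 230^1=230, 230^2=401, 230^4=1070, 230^8=1092, 230^16=625, 230^32=792, 230^64=627, 230^128=1062, 230^256=791, 230^512=161, 230^1024=230, 230^2048=401, 230^4096=1070, 230^8192=1092, 230^16384=625, 230^32768=792, 230^65536=627, 230^131072=1062, 230^262144=791, 230^524288=161; 230^862916 = 230^4 * 230^64 * 230^128 * 230^512 * 230^2048 * 230^8192 * 230^65536 * 230^262144 * 230^524288 = 996 (mod 1117); answer 996
Part 2: Y1 = 996; c = -17; remainder = value at the root: 6*(-17)^3 - 7*(-17)^2 + 4*(-17)^1 + 5 = (-29478) + (-2023) + (-68) + (5) = -31564; answer -31564
Part 3: Y2 = -31564; m = 29; cross terms: (-34*9 - 35*29)=-1321, (35*13 - 32*9)=167, (32*38 - 29*13)=839, (29*29 - -34*38)=2133; twice the area = |1818| = 1818; area = 909; boundary points = 1 + 1 + 1 + 9 = 12; strictly interior points = area - boundary/2 + 1 = 904; answer 904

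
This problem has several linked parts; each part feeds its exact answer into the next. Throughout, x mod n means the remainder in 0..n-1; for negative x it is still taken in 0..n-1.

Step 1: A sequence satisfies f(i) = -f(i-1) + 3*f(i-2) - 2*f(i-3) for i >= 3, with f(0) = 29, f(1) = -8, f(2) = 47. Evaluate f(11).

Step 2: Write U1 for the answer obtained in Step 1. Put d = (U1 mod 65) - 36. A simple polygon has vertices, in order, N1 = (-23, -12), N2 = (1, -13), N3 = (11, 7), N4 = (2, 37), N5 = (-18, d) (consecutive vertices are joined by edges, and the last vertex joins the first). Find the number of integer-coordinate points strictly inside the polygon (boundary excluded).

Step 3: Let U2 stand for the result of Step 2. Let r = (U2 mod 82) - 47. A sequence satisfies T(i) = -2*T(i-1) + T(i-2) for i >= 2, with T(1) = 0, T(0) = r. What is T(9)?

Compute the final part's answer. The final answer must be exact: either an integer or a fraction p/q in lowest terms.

Step 1: f(3) = -1*(47) + 3*(-8) - 2*(29) = -129; iterating: f(3)=-129, f(4)=286, f(5)=-767, f(6)=1883, f(7)=-4756, f(8)=11939, f(9)=-29973, f(10)=75302, f(11)=-189099; answer -189099
Step 2: U1 = -189099; d = 15; cross terms: (-23*-13 - 1*-12)=311, (1*7 - 11*-13)=150, (11*37 - 2*7)=393, (2*15 - -18*37)=696, (-18*-12 - -23*15)=561; twice the area = |2111| = 2111; area = 2111/2; boundary points = 1 + 10 + 3 + 2 + 1 = 17; strictly interior points = area - boundary/2 + 1 = 1048; answer 1048
Step 3: U2 = 1048; r = 17; T(2) = -2*(0) + 1*(17) = 17; iterating: T(2)=17, T(3)=-34, T(4)=85, T(5)=-204, T(6)=493, T(7)=-1190, T(8)=2873, T(9)=-6936; answer -6936

-6936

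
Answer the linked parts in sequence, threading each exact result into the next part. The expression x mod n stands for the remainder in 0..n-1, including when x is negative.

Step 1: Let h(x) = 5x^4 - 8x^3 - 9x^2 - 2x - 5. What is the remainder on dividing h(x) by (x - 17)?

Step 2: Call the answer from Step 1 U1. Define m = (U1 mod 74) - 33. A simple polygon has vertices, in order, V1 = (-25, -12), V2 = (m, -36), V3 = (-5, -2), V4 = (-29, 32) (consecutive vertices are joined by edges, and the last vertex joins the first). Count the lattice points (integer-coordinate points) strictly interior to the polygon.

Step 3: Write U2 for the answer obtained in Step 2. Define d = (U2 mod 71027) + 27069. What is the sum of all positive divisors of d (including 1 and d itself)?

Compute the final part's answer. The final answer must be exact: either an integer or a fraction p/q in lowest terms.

31920

Step 1: remainder = value at the root: 5*(17)^4 - 8*(17)^3 - 9*(17)^2 - 2*(17)^1 - 5 = (417605) + (-39304) + (-2601) + (-34) + (-5) = 375661; answer 375661
Step 2: U1 = 375661; m = 4; cross terms: (-25*-36 - 4*-12)=948, (4*-2 - -5*-36)=-188, (-5*32 - -29*-2)=-218, (-29*-12 - -25*32)=1148; twice the area = |1690| = 1690; area = 845; boundary points = 1 + 1 + 2 + 4 = 8; strictly interior points = area - boundary/2 + 1 = 842; answer 842
Step 3: U2 = 842; d = 27911; 27911 = 13 * 19 * 113; sigma = (1 + 13) * (1 + 19) * (1 + 113) = 14 * 20 * 114 = 31920; answer 31920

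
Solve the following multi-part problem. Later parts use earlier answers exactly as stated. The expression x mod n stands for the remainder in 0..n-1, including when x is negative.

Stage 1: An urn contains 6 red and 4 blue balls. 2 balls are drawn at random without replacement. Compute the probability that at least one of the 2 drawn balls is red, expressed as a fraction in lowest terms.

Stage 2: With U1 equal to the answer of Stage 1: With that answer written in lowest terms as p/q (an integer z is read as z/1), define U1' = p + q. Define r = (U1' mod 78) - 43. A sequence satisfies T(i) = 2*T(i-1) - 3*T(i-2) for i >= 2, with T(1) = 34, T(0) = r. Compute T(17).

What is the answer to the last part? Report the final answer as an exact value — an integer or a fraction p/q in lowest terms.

Stage 1: total draws C(10,2) = 45; complement C(4,2) = 6; favorable 45 - 6 = 39; P = 13/15; answer 13/15
Stage 2: U1 = 13/15; threaded value p + q = 28; r = -15; T(2) = 2*(34) - 3*(-15) = 113; iterating: T(2)=113, T(3)=124, T(4)=-91, T(5)=-554, T(6)=-835, T(7)=-8, T(8)=2489, T(9)=5002, T(10)=2537, T(11)=-9932, T(12)=-27475, T(13)=-25154, T(14)=32117, T(15)=139696, T(16)=183041, T(17)=-53006; answer -53006

-53006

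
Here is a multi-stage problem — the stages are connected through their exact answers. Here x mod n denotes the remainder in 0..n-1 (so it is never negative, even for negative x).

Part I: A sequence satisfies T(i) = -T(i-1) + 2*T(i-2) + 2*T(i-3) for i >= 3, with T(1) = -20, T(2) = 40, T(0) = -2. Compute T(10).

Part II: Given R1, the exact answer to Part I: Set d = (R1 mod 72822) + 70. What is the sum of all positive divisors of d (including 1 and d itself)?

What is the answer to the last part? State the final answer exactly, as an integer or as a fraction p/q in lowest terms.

Part I: T(3) = -1*(40) + 2*(-20) + 2*(-2) = -84; iterating: T(3)=-84, T(4)=124, T(5)=-212, T(6)=292, T(7)=-468, T(8)=628, T(9)=-980, T(10)=1300; answer 1300
Part II: R1 = 1300; d = 1370; 1370 = 2 * 5 * 137; sigma = (1 + 2) * (1 + 5) * (1 + 137) = 3 * 6 * 138 = 2484; answer 2484

2484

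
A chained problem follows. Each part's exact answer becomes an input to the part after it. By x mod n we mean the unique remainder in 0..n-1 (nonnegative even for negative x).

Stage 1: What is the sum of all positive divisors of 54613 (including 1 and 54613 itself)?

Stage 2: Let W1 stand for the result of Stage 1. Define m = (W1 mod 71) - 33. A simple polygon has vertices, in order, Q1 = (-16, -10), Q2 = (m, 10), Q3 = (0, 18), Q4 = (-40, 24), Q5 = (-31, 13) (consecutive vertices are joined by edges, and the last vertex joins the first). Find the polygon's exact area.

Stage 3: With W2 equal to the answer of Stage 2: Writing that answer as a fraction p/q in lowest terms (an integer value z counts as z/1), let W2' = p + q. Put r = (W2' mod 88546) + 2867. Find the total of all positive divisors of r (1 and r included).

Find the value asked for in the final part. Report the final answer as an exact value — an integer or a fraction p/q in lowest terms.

Stage 1: 54613 = 13 * 4201; sigma = (1 + 13) * (1 + 4201) = 14 * 4202 = 58828; answer 58828
Stage 2: W1 = 58828; m = 7; cross terms: (-16*10 - 7*-10)=-90, (7*18 - 0*10)=126, (0*24 - -40*18)=720, (-40*13 - -31*24)=224, (-31*-10 - -16*13)=518; twice the area = |1498| = 1498; area = 749; answer 749
Stage 3: W2 = 749; threaded value p + q = 750; r = 3617; 3617 is prime, so its only divisors are 1 and 3617; sigma = 1 + 3617 = 3618; answer 3618

3618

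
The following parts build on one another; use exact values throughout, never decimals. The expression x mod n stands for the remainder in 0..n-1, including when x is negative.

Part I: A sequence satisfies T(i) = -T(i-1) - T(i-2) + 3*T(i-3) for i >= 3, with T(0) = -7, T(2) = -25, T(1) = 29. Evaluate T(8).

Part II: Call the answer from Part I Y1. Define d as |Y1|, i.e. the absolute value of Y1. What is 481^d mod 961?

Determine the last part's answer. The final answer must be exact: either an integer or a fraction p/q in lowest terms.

33

Part I: T(3) = -1*(-25) - 1*(29) + 3*(-7) = -25; iterating: T(3)=-25, T(4)=137, T(5)=-187, T(6)=-25, T(7)=623, T(8)=-1159; answer -1159
Part II: Y1 = -1159; d = 1159; squarings mod 961: 481^1=481, 481^2=721, 481^4=901, 481^8=717, 481^16=915, 481^32=194, 481^64=157, 481^128=624, 481^256=171, 481^512=411, 481^1024=746; 481^1159 = 481^1 * 481^2 * 481^4 * 481^128 * 481^1024 = 33 (mod 961); answer 33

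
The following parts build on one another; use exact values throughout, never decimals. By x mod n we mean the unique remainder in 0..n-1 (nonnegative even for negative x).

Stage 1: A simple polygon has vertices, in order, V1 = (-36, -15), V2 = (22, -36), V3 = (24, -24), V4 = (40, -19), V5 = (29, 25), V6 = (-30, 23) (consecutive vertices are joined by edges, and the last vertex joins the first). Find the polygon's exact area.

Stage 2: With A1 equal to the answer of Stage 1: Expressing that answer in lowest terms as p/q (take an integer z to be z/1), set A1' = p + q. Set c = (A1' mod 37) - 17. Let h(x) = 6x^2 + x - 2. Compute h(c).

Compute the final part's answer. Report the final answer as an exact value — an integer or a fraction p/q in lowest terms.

608

Stage 1: cross terms: (-36*-36 - 22*-15)=1626, (22*-24 - 24*-36)=336, (24*-19 - 40*-24)=504, (40*25 - 29*-19)=1551, (29*23 - -30*25)=1417, (-30*-15 - -36*23)=1278; twice the area = |6712| = 6712; area = 3356; answer 3356
Stage 2: A1 = 3356; threaded value p + q = 3357; c = 10; 6*(10)^2 + 1*(10)^1 - 2 = (600) + (10) + (-2) = 608; answer 608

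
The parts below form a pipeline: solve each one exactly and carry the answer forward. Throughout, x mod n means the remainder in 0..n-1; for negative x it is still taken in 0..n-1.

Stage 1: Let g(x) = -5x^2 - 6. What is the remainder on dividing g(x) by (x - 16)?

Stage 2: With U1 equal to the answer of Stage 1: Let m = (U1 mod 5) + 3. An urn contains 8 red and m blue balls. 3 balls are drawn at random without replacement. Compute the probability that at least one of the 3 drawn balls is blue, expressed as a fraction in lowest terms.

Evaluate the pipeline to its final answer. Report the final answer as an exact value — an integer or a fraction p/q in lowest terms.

Stage 1: remainder = value at the root: -5*(16)^2 - 6 = (-1280) + (-6) = -1286; answer -1286
Stage 2: U1 = -1286; m = 7; total draws C(15,3) = 455; complement C(8,3) = 56; favorable 455 - 56 = 399; P = 57/65; answer 57/65

57/65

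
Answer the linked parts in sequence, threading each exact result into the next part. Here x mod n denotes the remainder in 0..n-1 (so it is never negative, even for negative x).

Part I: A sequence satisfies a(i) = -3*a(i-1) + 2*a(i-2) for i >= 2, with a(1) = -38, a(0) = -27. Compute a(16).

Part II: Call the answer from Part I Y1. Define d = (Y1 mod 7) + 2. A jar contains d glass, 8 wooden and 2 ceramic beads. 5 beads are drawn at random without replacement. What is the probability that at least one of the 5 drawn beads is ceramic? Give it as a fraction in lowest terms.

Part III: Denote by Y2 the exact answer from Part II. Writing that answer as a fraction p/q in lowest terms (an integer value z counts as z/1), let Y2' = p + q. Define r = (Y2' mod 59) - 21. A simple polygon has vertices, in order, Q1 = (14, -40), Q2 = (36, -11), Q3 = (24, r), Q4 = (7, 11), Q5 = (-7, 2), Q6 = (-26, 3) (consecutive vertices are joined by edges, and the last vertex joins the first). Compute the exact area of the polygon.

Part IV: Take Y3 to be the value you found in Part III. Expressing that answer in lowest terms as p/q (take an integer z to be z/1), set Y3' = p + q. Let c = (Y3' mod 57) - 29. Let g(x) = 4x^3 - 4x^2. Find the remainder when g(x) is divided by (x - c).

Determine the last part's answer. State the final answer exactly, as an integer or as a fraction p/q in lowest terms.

22032

Part I: a(2) = -3*(-38) + 2*(-27) = 60; iterating: a(2)=60, a(3)=-256, a(4)=888, a(5)=-3176, a(6)=11304, a(7)=-40264, a(8)=143400, a(9)=-510728, a(10)=1818984, a(11)=-6478408, a(12)=23073192, a(13)=-82176392, a(14)=292675560, a(15)=-1042379464, a(16)=3712489512; answer 3712489512
Part II: Y1 = 3712489512; d = 6; total draws C(16,5) = 4368; complement C(14,5) = 2002; favorable 4368 - 2002 = 2366; P = 13/24; answer 13/24
Part III: Y2 = 13/24; threaded value p + q = 37; r = 16; cross terms: (14*-11 - 36*-40)=1286, (36*16 - 24*-11)=840, (24*11 - 7*16)=152, (7*2 - -7*11)=91, (-7*3 - -26*2)=31, (-26*-40 - 14*3)=998; twice the area = |3398| = 3398; area = 1699; answer 1699
Part IV: Y3 = 1699; threaded value p + q = 1700; c = 18; remainder = value at the root: 4*(18)^3 - 4*(18)^2 = (23328) + (-1296) = 22032; answer 22032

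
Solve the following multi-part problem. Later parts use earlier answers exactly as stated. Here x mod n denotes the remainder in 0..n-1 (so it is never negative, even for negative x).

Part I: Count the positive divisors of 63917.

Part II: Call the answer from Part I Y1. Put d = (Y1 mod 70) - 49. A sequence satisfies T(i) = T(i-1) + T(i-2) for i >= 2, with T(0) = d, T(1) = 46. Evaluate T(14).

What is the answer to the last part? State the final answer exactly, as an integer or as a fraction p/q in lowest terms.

Part I: 63917 = 7 * 23 * 397; number of divisors = (1+1) * (1+1) * (1+1) = 8; answer 8
Part II: Y1 = 8; d = -41; T(2) = 1*(46) + 1*(-41) = 5; iterating: T(2)=5, T(3)=51, T(4)=56, T(5)=107, T(6)=163, T(7)=270, T(8)=433, T(9)=703, T(10)=1136, T(11)=1839, T(12)=2975, T(13)=4814, T(14)=7789; answer 7789

7789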